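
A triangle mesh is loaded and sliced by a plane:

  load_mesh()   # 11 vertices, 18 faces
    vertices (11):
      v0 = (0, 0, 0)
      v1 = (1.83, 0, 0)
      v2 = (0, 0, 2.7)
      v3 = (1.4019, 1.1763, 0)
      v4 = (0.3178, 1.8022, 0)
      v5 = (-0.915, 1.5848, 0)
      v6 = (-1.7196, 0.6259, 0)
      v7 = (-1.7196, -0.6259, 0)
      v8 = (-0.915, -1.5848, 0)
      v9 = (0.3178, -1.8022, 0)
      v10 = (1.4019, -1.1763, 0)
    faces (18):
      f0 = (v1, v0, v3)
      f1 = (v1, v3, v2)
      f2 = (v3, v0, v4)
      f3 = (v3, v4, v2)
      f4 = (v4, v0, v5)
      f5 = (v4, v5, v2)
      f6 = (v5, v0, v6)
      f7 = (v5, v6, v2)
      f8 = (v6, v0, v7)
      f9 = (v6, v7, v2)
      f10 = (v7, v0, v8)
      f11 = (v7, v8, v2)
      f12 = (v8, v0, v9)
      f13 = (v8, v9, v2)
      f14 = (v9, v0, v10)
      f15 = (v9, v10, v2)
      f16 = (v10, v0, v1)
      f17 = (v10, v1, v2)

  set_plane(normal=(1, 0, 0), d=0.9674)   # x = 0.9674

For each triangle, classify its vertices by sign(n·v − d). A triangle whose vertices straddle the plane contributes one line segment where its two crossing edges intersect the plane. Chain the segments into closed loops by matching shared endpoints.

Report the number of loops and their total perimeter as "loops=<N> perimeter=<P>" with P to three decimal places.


loops=1 perimeter=6.775

Straddling triangles (8 of 18):
  (v1,v0,v3) [+-+] → (0.9674, 0, 0)–(0.9674, 0.811722, 0)  len=0.8117
  (v1,v3,v2) [++-] → (0.9674, 0.811722, 0.836829)–(0.9674, 0, 1.27269)  len=0.9213
  (v3,v0,v4) [+--] → (0.9674, 0.811722, 0)–(0.9674, 1.42716, 0)  len=0.6154
  (v3,v4,v2) [+--] → (0.9674, 1.42716, 0)–(0.9674, 0.811722, 0.836829)  len=1.0388
  (v9,v0,v10) [--+] → (0.9674, -0.811722, 0)–(0.9674, -1.42716, 0)  len=0.6154
  (v9,v10,v2) [-+-] → (0.9674, -1.42716, 0)–(0.9674, -0.811722, 0.836829)  len=1.0388
  (v10,v0,v1) [+-+] → (0.9674, -0.811722, 0)–(0.9674, 0, 0)  len=0.8117
  (v10,v1,v2) [++-] → (0.9674, 0, 1.27269)–(0.9674, -0.811722, 0.836829)  len=0.9213

Chained into 1 loop(s):
  loop 1: 8 segments, perimeter = 6.7745
Total perimeter = 6.775


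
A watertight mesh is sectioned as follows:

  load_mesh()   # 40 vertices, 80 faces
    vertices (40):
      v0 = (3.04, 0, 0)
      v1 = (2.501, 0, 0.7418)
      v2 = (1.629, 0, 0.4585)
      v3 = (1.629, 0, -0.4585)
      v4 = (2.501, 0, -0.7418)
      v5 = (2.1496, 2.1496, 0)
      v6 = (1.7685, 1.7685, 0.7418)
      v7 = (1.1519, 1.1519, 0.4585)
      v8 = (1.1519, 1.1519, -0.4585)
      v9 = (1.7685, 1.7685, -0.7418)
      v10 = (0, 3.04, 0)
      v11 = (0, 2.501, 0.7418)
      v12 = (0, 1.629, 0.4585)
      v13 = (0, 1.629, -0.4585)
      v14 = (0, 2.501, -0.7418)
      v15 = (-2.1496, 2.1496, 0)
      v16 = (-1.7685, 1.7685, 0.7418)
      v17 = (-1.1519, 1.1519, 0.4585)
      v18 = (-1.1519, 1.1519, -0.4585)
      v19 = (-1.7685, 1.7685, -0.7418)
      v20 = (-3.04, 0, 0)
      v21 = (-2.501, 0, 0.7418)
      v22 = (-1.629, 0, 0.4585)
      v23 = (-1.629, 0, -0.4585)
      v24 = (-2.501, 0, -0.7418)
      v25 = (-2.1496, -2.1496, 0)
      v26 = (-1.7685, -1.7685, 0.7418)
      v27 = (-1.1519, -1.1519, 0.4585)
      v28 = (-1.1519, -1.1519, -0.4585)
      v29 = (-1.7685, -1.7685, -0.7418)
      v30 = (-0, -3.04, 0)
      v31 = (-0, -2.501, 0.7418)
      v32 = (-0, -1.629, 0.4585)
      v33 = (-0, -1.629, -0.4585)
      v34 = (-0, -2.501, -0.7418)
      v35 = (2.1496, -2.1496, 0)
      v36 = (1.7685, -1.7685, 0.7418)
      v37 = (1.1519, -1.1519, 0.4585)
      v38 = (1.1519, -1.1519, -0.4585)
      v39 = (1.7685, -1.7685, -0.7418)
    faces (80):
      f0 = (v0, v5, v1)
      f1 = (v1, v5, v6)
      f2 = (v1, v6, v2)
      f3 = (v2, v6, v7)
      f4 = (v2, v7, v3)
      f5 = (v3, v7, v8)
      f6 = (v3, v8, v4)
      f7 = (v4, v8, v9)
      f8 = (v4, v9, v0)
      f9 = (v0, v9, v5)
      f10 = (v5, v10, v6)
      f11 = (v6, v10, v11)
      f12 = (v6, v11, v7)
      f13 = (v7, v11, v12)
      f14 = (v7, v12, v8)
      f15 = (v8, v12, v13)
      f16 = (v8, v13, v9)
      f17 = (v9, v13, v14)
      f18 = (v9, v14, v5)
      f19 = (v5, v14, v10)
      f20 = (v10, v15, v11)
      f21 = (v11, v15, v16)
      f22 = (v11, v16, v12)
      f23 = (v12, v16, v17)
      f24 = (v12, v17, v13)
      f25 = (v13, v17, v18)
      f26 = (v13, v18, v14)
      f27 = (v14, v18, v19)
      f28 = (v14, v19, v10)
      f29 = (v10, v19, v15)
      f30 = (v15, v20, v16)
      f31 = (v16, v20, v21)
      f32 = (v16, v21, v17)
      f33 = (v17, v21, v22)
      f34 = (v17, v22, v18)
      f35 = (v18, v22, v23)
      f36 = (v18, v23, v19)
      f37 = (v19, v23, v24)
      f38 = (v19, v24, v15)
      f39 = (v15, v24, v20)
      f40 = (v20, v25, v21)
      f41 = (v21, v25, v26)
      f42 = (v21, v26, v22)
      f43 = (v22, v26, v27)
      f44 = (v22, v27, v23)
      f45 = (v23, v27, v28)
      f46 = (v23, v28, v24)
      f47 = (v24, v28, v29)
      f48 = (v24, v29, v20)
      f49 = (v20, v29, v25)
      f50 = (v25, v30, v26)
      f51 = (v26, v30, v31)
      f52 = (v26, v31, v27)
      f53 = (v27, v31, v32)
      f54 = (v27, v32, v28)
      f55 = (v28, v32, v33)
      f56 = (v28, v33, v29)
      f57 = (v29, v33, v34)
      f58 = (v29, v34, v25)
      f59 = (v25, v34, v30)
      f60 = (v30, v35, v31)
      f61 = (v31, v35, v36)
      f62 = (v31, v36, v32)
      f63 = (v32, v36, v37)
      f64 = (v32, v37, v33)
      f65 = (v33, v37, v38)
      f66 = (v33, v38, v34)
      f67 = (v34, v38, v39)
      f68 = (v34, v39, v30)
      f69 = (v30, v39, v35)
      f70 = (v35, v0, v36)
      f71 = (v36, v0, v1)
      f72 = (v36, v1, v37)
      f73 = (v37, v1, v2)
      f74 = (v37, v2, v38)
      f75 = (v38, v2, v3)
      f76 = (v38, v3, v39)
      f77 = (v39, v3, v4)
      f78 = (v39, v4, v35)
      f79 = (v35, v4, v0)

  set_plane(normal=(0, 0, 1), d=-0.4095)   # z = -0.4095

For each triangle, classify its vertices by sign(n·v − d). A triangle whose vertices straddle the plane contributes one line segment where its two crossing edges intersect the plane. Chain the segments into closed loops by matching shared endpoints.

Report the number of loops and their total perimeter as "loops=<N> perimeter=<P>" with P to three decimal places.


loops=2 perimeter=26.766

Straddling triangles (32 of 80):
  (v2,v7,v3) [++-] → (1.60351, 0.0615519, -0.4095)–(1.629, 0, -0.4095)  len=0.0666
  (v3,v7,v8) [-+-] → (1.60351, 0.0615519, -0.4095)–(1.1519, 1.1519, -0.4095)  len=1.1802
  (v4,v9,v0) [--+] → (2.33809, 0.976275, -0.4095)–(2.74245, 0, -0.4095)  len=1.0567
  (v0,v9,v5) [+-+] → (2.33809, 0.976275, -0.4095)–(1.93922, 1.93922, -0.4095)  len=1.0423
  (v7,v12,v8) [++-] → (1.09035, 1.17739, -0.4095)–(1.1519, 1.1519, -0.4095)  len=0.0666
  (v8,v12,v13) [-+-] → (1.09035, 1.17739, -0.4095)–(0, 1.629, -0.4095)  len=1.1802
  (v9,v14,v5) [--+] → (0.962944, 2.34359, -0.4095)–(1.93922, 1.93922, -0.4095)  len=1.0567
  (v5,v14,v10) [+-+] → (0.962944, 2.34359, -0.4095)–(0, 2.74245, -0.4095)  len=1.0423
  (v12,v17,v13) [++-] → (-0.0615519, 1.60351, -0.4095)–(0, 1.629, -0.4095)  len=0.0666
  (v13,v17,v18) [-+-] → (-0.0615519, 1.60351, -0.4095)–(-1.1519, 1.1519, -0.4095)  len=1.1802
  (v14,v19,v10) [--+] → (-0.976275, 2.33809, -0.4095)–(0, 2.74245, -0.4095)  len=1.0567
  (v10,v19,v15) [+-+] → (-0.976275, 2.33809, -0.4095)–(-1.93922, 1.93922, -0.4095)  len=1.0423
  (v17,v22,v18) [++-] → (-1.17739, 1.09035, -0.4095)–(-1.1519, 1.1519, -0.4095)  len=0.0666
  (v18,v22,v23) [-+-] → (-1.17739, 1.09035, -0.4095)–(-1.629, 0, -0.4095)  len=1.1802
  (v19,v24,v15) [--+] → (-2.34359, 0.962944, -0.4095)–(-1.93922, 1.93922, -0.4095)  len=1.0567
  (v15,v24,v20) [+-+] → (-2.34359, 0.962944, -0.4095)–(-2.74245, 0, -0.4095)  len=1.0423
  (v22,v27,v23) [++-] → (-1.60351, -0.0615519, -0.4095)–(-1.629, 0, -0.4095)  len=0.0666
  (v23,v27,v28) [-+-] → (-1.60351, -0.0615519, -0.4095)–(-1.1519, -1.1519, -0.4095)  len=1.1802
  (v24,v29,v20) [--+] → (-2.33809, -0.976275, -0.4095)–(-2.74245, 0, -0.4095)  len=1.0567
  (v20,v29,v25) [+-+] → (-2.33809, -0.976275, -0.4095)–(-1.93922, -1.93922, -0.4095)  len=1.0423
  (v27,v32,v28) [++-] → (-1.09035, -1.17739, -0.4095)–(-1.1519, -1.1519, -0.4095)  len=0.0666
  (v28,v32,v33) [-+-] → (-1.09035, -1.17739, -0.4095)–(0, -1.629, -0.4095)  len=1.1802
  (v29,v34,v25) [--+] → (-0.962944, -2.34359, -0.4095)–(-1.93922, -1.93922, -0.4095)  len=1.0567
  (v25,v34,v30) [+-+] → (-0.962944, -2.34359, -0.4095)–(0, -2.74245, -0.4095)  len=1.0423
  (v32,v37,v33) [++-] → (0.0615519, -1.60351, -0.4095)–(0, -1.629, -0.4095)  len=0.0666
  (v33,v37,v38) [-+-] → (0.0615519, -1.60351, -0.4095)–(1.1519, -1.1519, -0.4095)  len=1.1802
  (v34,v39,v30) [--+] → (0.976275, -2.33809, -0.4095)–(0, -2.74245, -0.4095)  len=1.0567
  (v30,v39,v35) [+-+] → (0.976275, -2.33809, -0.4095)–(1.93922, -1.93922, -0.4095)  len=1.0423
  (v37,v2,v38) [++-] → (1.17739, -1.09035, -0.4095)–(1.1519, -1.1519, -0.4095)  len=0.0666
  (v38,v2,v3) [-+-] → (1.17739, -1.09035, -0.4095)–(1.629, 0, -0.4095)  len=1.1802
  (v39,v4,v35) [--+] → (2.34359, -0.962944, -0.4095)–(1.93922, -1.93922, -0.4095)  len=1.0567
  (v35,v4,v0) [+-+] → (2.34359, -0.962944, -0.4095)–(2.74245, 0, -0.4095)  len=1.0423

Chained into 2 loop(s):
  loop 1: 16 segments, perimeter = 9.9744
  loop 2: 16 segments, perimeter = 16.7919
Total perimeter = 26.766


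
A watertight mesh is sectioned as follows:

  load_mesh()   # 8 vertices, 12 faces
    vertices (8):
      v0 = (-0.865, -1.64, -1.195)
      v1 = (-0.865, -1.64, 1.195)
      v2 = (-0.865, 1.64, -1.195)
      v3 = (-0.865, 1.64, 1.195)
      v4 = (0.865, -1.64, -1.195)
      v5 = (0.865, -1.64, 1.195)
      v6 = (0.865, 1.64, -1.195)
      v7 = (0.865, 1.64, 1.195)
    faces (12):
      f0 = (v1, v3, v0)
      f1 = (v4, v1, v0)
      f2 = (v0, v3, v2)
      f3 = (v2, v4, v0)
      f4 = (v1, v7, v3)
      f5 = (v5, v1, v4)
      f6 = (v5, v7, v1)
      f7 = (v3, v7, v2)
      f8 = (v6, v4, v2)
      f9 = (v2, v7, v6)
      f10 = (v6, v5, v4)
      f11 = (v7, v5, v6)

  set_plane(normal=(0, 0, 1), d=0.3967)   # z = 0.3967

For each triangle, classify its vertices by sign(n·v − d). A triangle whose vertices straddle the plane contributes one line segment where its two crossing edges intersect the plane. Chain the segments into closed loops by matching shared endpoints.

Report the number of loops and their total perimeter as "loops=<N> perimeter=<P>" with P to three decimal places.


Straddling triangles (8 of 12):
  (v1,v3,v0) [++-] → (-0.865, 0.544425, 0.3967)–(-0.865, -1.64, 0.3967)  len=2.1844
  (v4,v1,v0) [-+-] → (-0.287151, -1.64, 0.3967)–(-0.865, -1.64, 0.3967)  len=0.5778
  (v0,v3,v2) [-+-] → (-0.865, 0.544425, 0.3967)–(-0.865, 1.64, 0.3967)  len=1.0956
  (v5,v1,v4) [++-] → (-0.287151, -1.64, 0.3967)–(0.865, -1.64, 0.3967)  len=1.1522
  (v3,v7,v2) [++-] → (0.287151, 1.64, 0.3967)–(-0.865, 1.64, 0.3967)  len=1.1522
  (v2,v7,v6) [-+-] → (0.287151, 1.64, 0.3967)–(0.865, 1.64, 0.3967)  len=0.5778
  (v6,v5,v4) [-+-] → (0.865, -0.544425, 0.3967)–(0.865, -1.64, 0.3967)  len=1.0956
  (v7,v5,v6) [++-] → (0.865, -0.544425, 0.3967)–(0.865, 1.64, 0.3967)  len=2.1844

Chained into 1 loop(s):
  loop 1: 8 segments, perimeter = 10.0200
Total perimeter = 10.020

loops=1 perimeter=10.020


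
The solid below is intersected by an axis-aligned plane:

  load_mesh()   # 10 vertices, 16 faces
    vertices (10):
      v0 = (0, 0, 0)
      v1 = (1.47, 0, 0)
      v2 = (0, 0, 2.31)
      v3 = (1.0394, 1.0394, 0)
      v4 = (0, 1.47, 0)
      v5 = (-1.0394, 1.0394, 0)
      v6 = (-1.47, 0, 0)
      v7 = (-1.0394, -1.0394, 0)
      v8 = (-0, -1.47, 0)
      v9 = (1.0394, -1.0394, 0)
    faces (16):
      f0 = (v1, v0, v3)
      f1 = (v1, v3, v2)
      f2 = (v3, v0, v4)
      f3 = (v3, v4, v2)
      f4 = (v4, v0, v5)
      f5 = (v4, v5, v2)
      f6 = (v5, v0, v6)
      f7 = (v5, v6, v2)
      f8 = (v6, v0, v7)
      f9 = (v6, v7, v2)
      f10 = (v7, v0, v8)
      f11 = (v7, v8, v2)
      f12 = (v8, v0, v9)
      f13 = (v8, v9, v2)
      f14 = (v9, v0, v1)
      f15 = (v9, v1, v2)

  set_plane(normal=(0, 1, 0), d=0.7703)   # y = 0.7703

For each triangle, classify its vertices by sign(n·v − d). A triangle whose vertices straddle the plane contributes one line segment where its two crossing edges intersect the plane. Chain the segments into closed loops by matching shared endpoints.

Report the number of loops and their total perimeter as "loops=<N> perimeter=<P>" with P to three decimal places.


Straddling triangles (8 of 16):
  (v1,v0,v3) [--+] → (0.7703, 0.7703, 0)–(1.15088, 0.7703, 0)  len=0.3806
  (v1,v3,v2) [-+-] → (1.15088, 0.7703, 0)–(0.7703, 0.7703, 0.598058)  len=0.7089
  (v3,v0,v4) [+-+] → (0.7703, 0.7703, 0)–(0, 0.7703, 0)  len=0.7703
  (v3,v4,v2) [++-] → (0, 0.7703, 1.09953)–(0.7703, 0.7703, 0.598058)  len=0.9191
  (v4,v0,v5) [+-+] → (0, 0.7703, 0)–(-0.7703, 0.7703, 0)  len=0.7703
  (v4,v5,v2) [++-] → (-0.7703, 0.7703, 0.598058)–(0, 0.7703, 1.09953)  len=0.9191
  (v5,v0,v6) [+--] → (-0.7703, 0.7703, 0)–(-1.15088, 0.7703, 0)  len=0.3806
  (v5,v6,v2) [+--] → (-1.15088, 0.7703, 0)–(-0.7703, 0.7703, 0.598058)  len=0.7089

Chained into 1 loop(s):
  loop 1: 8 segments, perimeter = 5.5578
Total perimeter = 5.558

loops=1 perimeter=5.558


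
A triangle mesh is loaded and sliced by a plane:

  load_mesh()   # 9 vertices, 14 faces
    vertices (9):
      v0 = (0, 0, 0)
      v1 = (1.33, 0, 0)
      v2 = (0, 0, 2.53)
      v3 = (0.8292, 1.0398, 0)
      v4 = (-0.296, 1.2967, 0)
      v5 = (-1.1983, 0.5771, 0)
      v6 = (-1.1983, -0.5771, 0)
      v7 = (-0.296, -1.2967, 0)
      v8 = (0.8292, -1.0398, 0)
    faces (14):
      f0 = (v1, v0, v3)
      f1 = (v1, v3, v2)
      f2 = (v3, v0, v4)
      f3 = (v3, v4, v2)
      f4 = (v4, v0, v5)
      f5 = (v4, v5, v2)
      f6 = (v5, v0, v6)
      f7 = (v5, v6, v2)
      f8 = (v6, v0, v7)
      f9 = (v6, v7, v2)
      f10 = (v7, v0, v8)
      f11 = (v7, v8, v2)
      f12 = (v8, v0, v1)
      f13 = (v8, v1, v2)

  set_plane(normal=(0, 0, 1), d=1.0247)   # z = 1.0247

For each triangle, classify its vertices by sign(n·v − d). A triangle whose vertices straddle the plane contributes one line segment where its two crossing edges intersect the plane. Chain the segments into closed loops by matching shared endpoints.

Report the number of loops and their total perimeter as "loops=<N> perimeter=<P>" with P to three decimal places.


loops=1 perimeter=4.807

Straddling triangles (7 of 14):
  (v1,v3,v2) [--+] → (0.493358, 0.61866, 1.0247)–(0.791324, 0, 1.0247)  len=0.6867
  (v3,v4,v2) [--+] → (-0.176114, 0.771511, 1.0247)–(0.493358, 0.61866, 1.0247)  len=0.6867
  (v4,v5,v2) [--+] → (-0.712965, 0.343363, 1.0247)–(-0.176114, 0.771511, 1.0247)  len=0.6867
  (v5,v6,v2) [--+] → (-0.712965, -0.343363, 1.0247)–(-0.712965, 0.343363, 1.0247)  len=0.6867
  (v6,v7,v2) [--+] → (-0.176114, -0.771511, 1.0247)–(-0.712965, -0.343363, 1.0247)  len=0.6867
  (v7,v8,v2) [--+] → (0.493358, -0.61866, 1.0247)–(-0.176114, -0.771511, 1.0247)  len=0.6867
  (v8,v1,v2) [--+] → (0.791324, 0, 1.0247)–(0.493358, -0.61866, 1.0247)  len=0.6867

Chained into 1 loop(s):
  loop 1: 7 segments, perimeter = 4.8068
Total perimeter = 4.807


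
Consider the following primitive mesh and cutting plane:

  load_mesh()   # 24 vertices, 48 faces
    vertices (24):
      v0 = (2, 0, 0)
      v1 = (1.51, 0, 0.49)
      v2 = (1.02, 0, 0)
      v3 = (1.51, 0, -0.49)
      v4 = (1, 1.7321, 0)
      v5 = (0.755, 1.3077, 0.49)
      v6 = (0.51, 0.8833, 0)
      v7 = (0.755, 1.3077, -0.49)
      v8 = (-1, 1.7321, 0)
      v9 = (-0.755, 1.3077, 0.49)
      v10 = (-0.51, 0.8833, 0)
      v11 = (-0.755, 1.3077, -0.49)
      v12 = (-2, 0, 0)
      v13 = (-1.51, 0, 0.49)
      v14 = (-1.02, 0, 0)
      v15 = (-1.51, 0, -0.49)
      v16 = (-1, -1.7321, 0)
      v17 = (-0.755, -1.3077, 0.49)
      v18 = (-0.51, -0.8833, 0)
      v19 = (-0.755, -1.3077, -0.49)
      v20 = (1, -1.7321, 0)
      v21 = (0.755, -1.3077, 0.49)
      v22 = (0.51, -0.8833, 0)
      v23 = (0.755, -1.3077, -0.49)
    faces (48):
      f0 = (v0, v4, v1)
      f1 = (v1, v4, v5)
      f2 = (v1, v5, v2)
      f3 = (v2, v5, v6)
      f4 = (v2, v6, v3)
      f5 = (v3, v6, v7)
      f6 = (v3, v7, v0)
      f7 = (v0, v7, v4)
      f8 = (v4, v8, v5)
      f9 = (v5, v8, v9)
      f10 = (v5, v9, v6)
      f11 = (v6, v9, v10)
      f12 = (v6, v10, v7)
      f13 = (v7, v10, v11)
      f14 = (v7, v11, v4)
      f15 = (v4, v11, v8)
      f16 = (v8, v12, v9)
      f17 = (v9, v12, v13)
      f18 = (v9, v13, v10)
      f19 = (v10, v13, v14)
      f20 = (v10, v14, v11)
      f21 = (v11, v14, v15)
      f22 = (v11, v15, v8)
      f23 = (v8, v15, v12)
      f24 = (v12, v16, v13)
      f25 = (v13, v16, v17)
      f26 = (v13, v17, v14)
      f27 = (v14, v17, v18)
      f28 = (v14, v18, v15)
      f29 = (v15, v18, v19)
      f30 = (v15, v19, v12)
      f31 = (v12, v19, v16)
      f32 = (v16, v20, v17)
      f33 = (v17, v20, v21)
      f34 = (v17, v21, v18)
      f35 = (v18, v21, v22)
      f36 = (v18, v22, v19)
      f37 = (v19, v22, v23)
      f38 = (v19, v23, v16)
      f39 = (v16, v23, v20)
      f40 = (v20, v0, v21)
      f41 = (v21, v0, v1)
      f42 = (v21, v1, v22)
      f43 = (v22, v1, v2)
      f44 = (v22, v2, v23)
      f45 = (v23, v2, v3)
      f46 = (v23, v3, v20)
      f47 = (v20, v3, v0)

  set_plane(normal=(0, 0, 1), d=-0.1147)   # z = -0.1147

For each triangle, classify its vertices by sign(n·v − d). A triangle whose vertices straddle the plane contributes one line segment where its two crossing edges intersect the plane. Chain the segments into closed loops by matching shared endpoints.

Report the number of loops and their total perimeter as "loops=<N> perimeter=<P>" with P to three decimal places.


loops=2 perimeter=18.120

Straddling triangles (24 of 48):
  (v2,v6,v3) [++-] → (0.744082, 0.676536, -0.1147)–(1.1347, 0, -0.1147)  len=0.7812
  (v3,v6,v7) [-+-] → (0.744082, 0.676536, -0.1147)–(0.56735, 0.982644, -0.1147)  len=0.3535
  (v3,v7,v0) [--+] → (1.70857, 0.306109, -0.1147)–(1.8853, 0, -0.1147)  len=0.3535
  (v0,v7,v4) [+-+] → (1.70857, 0.306109, -0.1147)–(0.94265, 1.63276, -0.1147)  len=1.5319
  (v6,v10,v7) [++-] → (-0.213887, 0.982644, -0.1147)–(0.56735, 0.982644, -0.1147)  len=0.7812
  (v7,v10,v11) [-+-] → (-0.213887, 0.982644, -0.1147)–(-0.56735, 0.982644, -0.1147)  len=0.3535
  (v7,v11,v4) [--+] → (0.589187, 1.63276, -0.1147)–(0.94265, 1.63276, -0.1147)  len=0.3535
  (v4,v11,v8) [+-+] → (0.589187, 1.63276, -0.1147)–(-0.94265, 1.63276, -0.1147)  len=1.5318
  (v10,v14,v11) [++-] → (-0.957968, 0.306109, -0.1147)–(-0.56735, 0.982644, -0.1147)  len=0.7812
  (v11,v14,v15) [-+-] → (-0.957968, 0.306109, -0.1147)–(-1.1347, 0, -0.1147)  len=0.3535
  (v11,v15,v8) [--+] → (-1.11938, 1.32665, -0.1147)–(-0.94265, 1.63276, -0.1147)  len=0.3535
  (v8,v15,v12) [+-+] → (-1.11938, 1.32665, -0.1147)–(-1.8853, 0, -0.1147)  len=1.5319
  (v14,v18,v15) [++-] → (-0.744082, -0.676536, -0.1147)–(-1.1347, 0, -0.1147)  len=0.7812
  (v15,v18,v19) [-+-] → (-0.744082, -0.676536, -0.1147)–(-0.56735, -0.982644, -0.1147)  len=0.3535
  (v15,v19,v12) [--+] → (-1.70857, -0.306109, -0.1147)–(-1.8853, 0, -0.1147)  len=0.3535
  (v12,v19,v16) [+-+] → (-1.70857, -0.306109, -0.1147)–(-0.94265, -1.63276, -0.1147)  len=1.5319
  (v18,v22,v19) [++-] → (0.213887, -0.982644, -0.1147)–(-0.56735, -0.982644, -0.1147)  len=0.7812
  (v19,v22,v23) [-+-] → (0.213887, -0.982644, -0.1147)–(0.56735, -0.982644, -0.1147)  len=0.3535
  (v19,v23,v16) [--+] → (-0.589187, -1.63276, -0.1147)–(-0.94265, -1.63276, -0.1147)  len=0.3535
  (v16,v23,v20) [+-+] → (-0.589187, -1.63276, -0.1147)–(0.94265, -1.63276, -0.1147)  len=1.5318
  (v22,v2,v23) [++-] → (0.957968, -0.306109, -0.1147)–(0.56735, -0.982644, -0.1147)  len=0.7812
  (v23,v2,v3) [-+-] → (0.957968, -0.306109, -0.1147)–(1.1347, 0, -0.1147)  len=0.3535
  (v23,v3,v20) [--+] → (1.11938, -1.32665, -0.1147)–(0.94265, -1.63276, -0.1147)  len=0.3535
  (v20,v3,v0) [+-+] → (1.11938, -1.32665, -0.1147)–(1.8853, 0, -0.1147)  len=1.5319

Chained into 2 loop(s):
  loop 1: 12 segments, perimeter = 6.8081
  loop 2: 12 segments, perimeter = 11.3119
Total perimeter = 18.120


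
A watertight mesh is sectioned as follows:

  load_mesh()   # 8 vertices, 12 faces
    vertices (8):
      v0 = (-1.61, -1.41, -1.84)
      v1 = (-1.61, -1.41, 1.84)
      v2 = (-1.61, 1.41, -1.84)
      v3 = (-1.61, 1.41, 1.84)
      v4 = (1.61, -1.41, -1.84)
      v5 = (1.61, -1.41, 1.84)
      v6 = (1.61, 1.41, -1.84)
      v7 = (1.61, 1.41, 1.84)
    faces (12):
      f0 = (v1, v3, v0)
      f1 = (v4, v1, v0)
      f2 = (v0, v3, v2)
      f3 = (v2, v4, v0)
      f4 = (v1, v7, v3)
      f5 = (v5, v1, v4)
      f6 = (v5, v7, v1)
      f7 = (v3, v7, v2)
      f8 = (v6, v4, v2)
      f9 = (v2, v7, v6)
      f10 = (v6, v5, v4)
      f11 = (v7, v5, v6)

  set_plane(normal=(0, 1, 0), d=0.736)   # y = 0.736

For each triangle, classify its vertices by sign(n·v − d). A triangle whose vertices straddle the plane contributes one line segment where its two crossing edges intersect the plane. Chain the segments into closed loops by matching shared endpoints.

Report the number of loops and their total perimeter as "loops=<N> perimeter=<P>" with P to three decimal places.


loops=1 perimeter=13.800

Straddling triangles (8 of 12):
  (v1,v3,v0) [-+-] → (-1.61, 0.736, 1.84)–(-1.61, 0.736, 0.960454)  len=0.8795
  (v0,v3,v2) [-++] → (-1.61, 0.736, 0.960454)–(-1.61, 0.736, -1.84)  len=2.8005
  (v2,v4,v0) [+--] → (-0.840397, 0.736, -1.84)–(-1.61, 0.736, -1.84)  len=0.7696
  (v1,v7,v3) [-++] → (0.840397, 0.736, 1.84)–(-1.61, 0.736, 1.84)  len=2.4504
  (v5,v7,v1) [-+-] → (1.61, 0.736, 1.84)–(0.840397, 0.736, 1.84)  len=0.7696
  (v6,v4,v2) [+-+] → (1.61, 0.736, -1.84)–(-0.840397, 0.736, -1.84)  len=2.4504
  (v6,v5,v4) [+--] → (1.61, 0.736, -0.960454)–(1.61, 0.736, -1.84)  len=0.8795
  (v7,v5,v6) [+-+] → (1.61, 0.736, 1.84)–(1.61, 0.736, -0.960454)  len=2.8005

Chained into 1 loop(s):
  loop 1: 8 segments, perimeter = 13.8000
Total perimeter = 13.800


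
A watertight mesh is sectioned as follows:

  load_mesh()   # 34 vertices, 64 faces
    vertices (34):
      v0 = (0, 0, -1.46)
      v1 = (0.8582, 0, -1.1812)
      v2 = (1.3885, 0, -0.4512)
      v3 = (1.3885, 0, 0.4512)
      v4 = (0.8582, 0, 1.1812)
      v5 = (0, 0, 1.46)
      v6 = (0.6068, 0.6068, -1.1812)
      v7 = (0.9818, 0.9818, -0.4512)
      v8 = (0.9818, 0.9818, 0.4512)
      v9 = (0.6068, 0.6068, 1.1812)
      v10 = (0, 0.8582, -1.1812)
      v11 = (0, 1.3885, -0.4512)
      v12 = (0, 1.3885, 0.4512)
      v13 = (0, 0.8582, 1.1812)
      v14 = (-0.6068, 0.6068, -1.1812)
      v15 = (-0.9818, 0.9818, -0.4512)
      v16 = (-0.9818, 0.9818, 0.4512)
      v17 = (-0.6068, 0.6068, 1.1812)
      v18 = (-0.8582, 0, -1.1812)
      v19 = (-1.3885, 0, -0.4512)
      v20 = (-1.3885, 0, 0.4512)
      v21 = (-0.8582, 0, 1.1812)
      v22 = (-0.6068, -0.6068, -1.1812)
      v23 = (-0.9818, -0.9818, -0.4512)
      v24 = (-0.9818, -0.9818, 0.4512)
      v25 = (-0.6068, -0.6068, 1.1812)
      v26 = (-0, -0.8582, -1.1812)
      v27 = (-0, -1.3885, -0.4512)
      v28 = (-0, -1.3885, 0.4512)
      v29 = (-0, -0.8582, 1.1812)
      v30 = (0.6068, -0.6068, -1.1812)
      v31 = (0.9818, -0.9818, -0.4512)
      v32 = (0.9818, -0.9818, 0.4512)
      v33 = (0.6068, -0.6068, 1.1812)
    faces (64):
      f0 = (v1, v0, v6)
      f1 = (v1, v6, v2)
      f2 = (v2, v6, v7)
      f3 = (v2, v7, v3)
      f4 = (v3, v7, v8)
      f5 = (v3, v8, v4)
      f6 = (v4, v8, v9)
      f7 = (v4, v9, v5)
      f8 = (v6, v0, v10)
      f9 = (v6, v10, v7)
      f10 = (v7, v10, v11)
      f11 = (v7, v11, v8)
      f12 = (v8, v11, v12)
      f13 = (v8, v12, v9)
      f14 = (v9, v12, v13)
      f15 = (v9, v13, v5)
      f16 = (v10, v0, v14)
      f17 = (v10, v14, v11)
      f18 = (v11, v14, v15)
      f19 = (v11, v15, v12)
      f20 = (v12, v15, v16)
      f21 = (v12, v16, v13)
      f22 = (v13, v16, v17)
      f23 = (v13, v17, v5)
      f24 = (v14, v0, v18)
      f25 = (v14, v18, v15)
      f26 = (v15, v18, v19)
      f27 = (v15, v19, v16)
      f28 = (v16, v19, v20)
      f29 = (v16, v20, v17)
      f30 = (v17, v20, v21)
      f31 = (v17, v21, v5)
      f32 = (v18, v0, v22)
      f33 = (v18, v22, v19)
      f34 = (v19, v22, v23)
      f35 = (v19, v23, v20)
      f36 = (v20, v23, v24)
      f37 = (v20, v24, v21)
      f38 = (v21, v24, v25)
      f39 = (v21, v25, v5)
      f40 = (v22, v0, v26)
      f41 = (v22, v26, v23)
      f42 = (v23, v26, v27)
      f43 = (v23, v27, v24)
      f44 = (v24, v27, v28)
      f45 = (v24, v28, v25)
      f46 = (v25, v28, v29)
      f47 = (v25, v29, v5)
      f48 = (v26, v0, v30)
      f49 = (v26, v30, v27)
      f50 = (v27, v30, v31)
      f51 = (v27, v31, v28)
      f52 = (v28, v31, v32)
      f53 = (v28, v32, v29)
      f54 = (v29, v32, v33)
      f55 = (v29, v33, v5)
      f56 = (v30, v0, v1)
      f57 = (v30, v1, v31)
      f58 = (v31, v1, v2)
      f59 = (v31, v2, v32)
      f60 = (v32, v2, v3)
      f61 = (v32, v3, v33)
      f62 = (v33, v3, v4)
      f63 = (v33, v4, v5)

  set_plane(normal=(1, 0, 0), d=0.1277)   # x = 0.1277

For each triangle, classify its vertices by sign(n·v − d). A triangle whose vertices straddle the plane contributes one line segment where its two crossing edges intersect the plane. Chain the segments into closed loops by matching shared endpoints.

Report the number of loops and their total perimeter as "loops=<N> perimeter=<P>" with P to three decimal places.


Straddling triangles (20 of 64):
  (v1,v0,v6) [+-+] → (0.1277, 0, -1.41851)–(0.1277, 0.1277, -1.40133)  len=0.1289
  (v4,v9,v5) [++-] → (0.1277, 0.1277, 1.40133)–(0.1277, 0, 1.41851)  len=0.1289
  (v6,v0,v10) [+--] → (0.1277, 0.1277, -1.40133)–(0.1277, 0.805293, -1.1812)  len=0.7125
  (v6,v10,v7) [+-+] → (0.1277, 0.805293, -1.1812)–(0.1277, 0.874276, -1.08625)  len=0.1174
  (v7,v10,v11) [+--] → (0.1277, 0.874276, -1.08625)–(0.1277, 1.3356, -0.4512)  len=0.7849
  (v7,v11,v8) [+-+] → (0.1277, 1.3356, -0.4512)–(0.1277, 1.3356, -0.333827)  len=0.1174
  (v8,v11,v12) [+--] → (0.1277, 1.3356, -0.333827)–(0.1277, 1.3356, 0.4512)  len=0.7850
  (v8,v12,v9) [+-+] → (0.1277, 1.3356, 0.4512)–(0.1277, 1.22399, 0.604827)  len=0.1899
  (v9,v12,v13) [+--] → (0.1277, 1.22399, 0.604827)–(0.1277, 0.805293, 1.1812)  len=0.7124
  (v9,v13,v5) [+--] → (0.1277, 0.805293, 1.1812)–(0.1277, 0.1277, 1.40133)  len=0.7125
  (v26,v0,v30) [--+] → (0.1277, -0.1277, -1.40133)–(0.1277, -0.805293, -1.1812)  len=0.7125
  (v26,v30,v27) [-+-] → (0.1277, -0.805293, -1.1812)–(0.1277, -1.22399, -0.604827)  len=0.7124
  (v27,v30,v31) [-++] → (0.1277, -1.22399, -0.604827)–(0.1277, -1.3356, -0.4512)  len=0.1899
  (v27,v31,v28) [-+-] → (0.1277, -1.3356, -0.4512)–(0.1277, -1.3356, 0.333827)  len=0.7850
  (v28,v31,v32) [-++] → (0.1277, -1.3356, 0.333827)–(0.1277, -1.3356, 0.4512)  len=0.1174
  (v28,v32,v29) [-+-] → (0.1277, -1.3356, 0.4512)–(0.1277, -0.874276, 1.08625)  len=0.7849
  (v29,v32,v33) [-++] → (0.1277, -0.874276, 1.08625)–(0.1277, -0.805293, 1.1812)  len=0.1174
  (v29,v33,v5) [-+-] → (0.1277, -0.805293, 1.1812)–(0.1277, -0.1277, 1.40133)  len=0.7125
  (v30,v0,v1) [+-+] → (0.1277, -0.1277, -1.40133)–(0.1277, 0, -1.41851)  len=0.1289
  (v33,v4,v5) [++-] → (0.1277, 0, 1.41851)–(0.1277, -0.1277, 1.40133)  len=0.1289

Chained into 1 loop(s):
  loop 1: 20 segments, perimeter = 8.7792
Total perimeter = 8.779

loops=1 perimeter=8.779


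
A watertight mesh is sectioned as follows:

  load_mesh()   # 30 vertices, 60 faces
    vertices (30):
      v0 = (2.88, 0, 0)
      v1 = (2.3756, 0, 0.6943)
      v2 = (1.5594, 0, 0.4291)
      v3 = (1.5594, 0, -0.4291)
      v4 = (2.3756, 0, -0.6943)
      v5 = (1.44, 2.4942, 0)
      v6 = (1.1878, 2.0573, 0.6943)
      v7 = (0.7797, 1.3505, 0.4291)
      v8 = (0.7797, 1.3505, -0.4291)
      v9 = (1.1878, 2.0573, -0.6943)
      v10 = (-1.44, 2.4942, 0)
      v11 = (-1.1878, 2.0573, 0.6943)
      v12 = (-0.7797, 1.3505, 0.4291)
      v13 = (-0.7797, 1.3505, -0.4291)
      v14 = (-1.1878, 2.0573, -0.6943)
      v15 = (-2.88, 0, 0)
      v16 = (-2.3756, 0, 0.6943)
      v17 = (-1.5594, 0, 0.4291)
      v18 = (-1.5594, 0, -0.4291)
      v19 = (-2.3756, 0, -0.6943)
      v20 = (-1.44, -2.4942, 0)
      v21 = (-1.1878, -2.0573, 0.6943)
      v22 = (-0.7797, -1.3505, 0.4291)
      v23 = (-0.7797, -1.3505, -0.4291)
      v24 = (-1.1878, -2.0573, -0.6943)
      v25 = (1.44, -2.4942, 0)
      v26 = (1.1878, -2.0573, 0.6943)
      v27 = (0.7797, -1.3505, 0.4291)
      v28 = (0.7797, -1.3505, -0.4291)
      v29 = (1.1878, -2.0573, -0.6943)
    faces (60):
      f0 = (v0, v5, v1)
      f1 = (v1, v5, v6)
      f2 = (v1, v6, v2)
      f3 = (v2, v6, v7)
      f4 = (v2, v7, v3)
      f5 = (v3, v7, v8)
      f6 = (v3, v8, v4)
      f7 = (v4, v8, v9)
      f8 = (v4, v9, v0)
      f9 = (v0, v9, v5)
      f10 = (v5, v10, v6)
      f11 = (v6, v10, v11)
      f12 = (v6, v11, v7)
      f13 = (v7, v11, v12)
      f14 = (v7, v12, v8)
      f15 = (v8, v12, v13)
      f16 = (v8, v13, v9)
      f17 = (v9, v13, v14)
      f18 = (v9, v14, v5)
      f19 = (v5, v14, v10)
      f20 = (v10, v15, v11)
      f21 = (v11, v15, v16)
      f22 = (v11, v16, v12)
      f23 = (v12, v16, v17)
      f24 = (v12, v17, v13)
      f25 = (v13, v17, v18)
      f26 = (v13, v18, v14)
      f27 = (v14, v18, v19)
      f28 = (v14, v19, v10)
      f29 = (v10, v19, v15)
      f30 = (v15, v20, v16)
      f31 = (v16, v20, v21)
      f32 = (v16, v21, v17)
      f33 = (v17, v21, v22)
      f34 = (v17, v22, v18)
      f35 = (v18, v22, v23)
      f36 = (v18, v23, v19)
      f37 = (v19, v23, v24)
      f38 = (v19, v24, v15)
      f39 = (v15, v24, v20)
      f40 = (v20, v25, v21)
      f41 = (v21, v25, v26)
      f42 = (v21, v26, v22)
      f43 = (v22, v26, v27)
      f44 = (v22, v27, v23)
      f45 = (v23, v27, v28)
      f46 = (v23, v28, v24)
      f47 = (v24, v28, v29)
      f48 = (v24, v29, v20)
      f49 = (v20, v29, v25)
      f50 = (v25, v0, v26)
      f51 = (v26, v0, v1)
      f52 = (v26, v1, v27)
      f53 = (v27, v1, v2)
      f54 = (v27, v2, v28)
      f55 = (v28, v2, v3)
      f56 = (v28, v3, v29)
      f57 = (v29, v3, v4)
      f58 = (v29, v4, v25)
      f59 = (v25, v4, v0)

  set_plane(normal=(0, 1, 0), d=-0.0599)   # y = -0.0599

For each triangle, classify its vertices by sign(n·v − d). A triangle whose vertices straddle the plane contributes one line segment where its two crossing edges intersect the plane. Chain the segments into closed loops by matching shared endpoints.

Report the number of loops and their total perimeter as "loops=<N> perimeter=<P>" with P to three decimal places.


loops=2 perimeter=8.582

Straddling triangles (20 of 60):
  (v15,v20,v16) [+-+] → (-2.84542, -0.0599, 0)–(-2.35313, -0.0599, 0.677626)  len=0.8376
  (v16,v20,v21) [+--] → (-2.35313, -0.0599, 0.677626)–(-2.34102, -0.0599, 0.6943)  len=0.0206
  (v16,v21,v17) [+-+] → (-2.34102, -0.0599, 0.6943)–(-1.54858, -0.0599, 0.436822)  len=0.8332
  (v17,v21,v22) [+--] → (-1.54858, -0.0599, 0.436822)–(-1.52482, -0.0599, 0.4291)  len=0.0250
  (v17,v22,v18) [+-+] → (-1.52482, -0.0599, 0.4291)–(-1.52482, -0.0599, -0.391035)  len=0.8201
  (v18,v22,v23) [+--] → (-1.52482, -0.0599, -0.391035)–(-1.52482, -0.0599, -0.4291)  len=0.0381
  (v18,v23,v19) [+-+] → (-1.52482, -0.0599, -0.4291)–(-2.30482, -0.0599, -0.682537)  len=0.8201
  (v19,v23,v24) [+--] → (-2.30482, -0.0599, -0.682537)–(-2.34102, -0.0599, -0.6943)  len=0.0381
  (v19,v24,v15) [+-+] → (-2.34102, -0.0599, -0.6943)–(-2.83073, -0.0599, -0.0202151)  len=0.8332
  (v15,v24,v20) [+--] → (-2.83073, -0.0599, -0.0202151)–(-2.84542, -0.0599, 0)  len=0.0250
  (v25,v0,v26) [-+-] → (2.84542, -0.0599, 0)–(2.83073, -0.0599, 0.0202151)  len=0.0250
  (v26,v0,v1) [-++] → (2.83073, -0.0599, 0.0202151)–(2.34102, -0.0599, 0.6943)  len=0.8332
  (v26,v1,v27) [-+-] → (2.34102, -0.0599, 0.6943)–(2.30482, -0.0599, 0.682537)  len=0.0381
  (v27,v1,v2) [-++] → (2.30482, -0.0599, 0.682537)–(1.52482, -0.0599, 0.4291)  len=0.8201
  (v27,v2,v28) [-+-] → (1.52482, -0.0599, 0.4291)–(1.52482, -0.0599, 0.391035)  len=0.0381
  (v28,v2,v3) [-++] → (1.52482, -0.0599, 0.391035)–(1.52482, -0.0599, -0.4291)  len=0.8201
  (v28,v3,v29) [-+-] → (1.52482, -0.0599, -0.4291)–(1.54858, -0.0599, -0.436822)  len=0.0250
  (v29,v3,v4) [-++] → (1.54858, -0.0599, -0.436822)–(2.34102, -0.0599, -0.6943)  len=0.8332
  (v29,v4,v25) [-+-] → (2.34102, -0.0599, -0.6943)–(2.35313, -0.0599, -0.677626)  len=0.0206
  (v25,v4,v0) [-++] → (2.35313, -0.0599, -0.677626)–(2.84542, -0.0599, 0)  len=0.8376

Chained into 2 loop(s):
  loop 1: 10 segments, perimeter = 4.2910
  loop 2: 10 segments, perimeter = 4.2910
Total perimeter = 8.582


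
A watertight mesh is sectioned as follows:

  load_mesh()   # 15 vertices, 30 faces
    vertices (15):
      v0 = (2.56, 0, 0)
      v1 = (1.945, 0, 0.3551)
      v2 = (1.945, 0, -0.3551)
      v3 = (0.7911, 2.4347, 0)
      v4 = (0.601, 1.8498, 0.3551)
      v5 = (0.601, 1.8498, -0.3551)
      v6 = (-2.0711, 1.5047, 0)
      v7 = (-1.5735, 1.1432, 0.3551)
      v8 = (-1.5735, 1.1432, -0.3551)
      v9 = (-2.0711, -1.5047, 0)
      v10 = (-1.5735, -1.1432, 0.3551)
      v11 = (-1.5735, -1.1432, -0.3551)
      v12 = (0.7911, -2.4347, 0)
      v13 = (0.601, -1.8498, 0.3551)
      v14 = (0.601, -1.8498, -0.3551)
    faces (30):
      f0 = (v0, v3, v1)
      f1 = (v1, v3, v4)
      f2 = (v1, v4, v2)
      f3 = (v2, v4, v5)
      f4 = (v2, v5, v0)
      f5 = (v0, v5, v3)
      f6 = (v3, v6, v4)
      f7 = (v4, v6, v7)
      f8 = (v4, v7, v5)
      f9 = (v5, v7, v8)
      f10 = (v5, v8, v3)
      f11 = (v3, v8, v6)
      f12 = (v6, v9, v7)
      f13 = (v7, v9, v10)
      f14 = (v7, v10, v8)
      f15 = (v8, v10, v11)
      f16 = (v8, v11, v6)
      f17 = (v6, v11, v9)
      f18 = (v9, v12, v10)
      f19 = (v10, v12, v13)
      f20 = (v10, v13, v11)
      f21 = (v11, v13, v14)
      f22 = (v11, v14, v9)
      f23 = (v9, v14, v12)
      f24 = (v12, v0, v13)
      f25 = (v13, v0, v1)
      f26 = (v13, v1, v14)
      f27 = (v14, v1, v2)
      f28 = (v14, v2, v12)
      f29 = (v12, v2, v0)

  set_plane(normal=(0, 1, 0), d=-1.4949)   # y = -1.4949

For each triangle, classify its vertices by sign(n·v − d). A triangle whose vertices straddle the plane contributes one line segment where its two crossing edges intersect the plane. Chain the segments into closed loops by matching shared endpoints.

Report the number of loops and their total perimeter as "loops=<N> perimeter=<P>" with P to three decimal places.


Straddling triangles (14 of 30):
  (v6,v9,v7) [+-+] → (-2.0711, -1.4949, 0)–(-2.06926, -1.4949, 0.00131424)  len=0.0023
  (v7,v9,v10) [+-+] → (-2.06926, -1.4949, 0.00131424)–(-2.05761, -1.4949, 0.0096265)  len=0.0143
  (v6,v11,v9) [++-] → (-2.05761, -1.4949, -0.0096265)–(-2.0711, -1.4949, 0)  len=0.0166
  (v9,v12,v10) [--+] → (-0.929574, -1.4949, 0.2584)–(-2.05761, -1.4949, 0.0096265)  len=1.1551
  (v10,v12,v13) [+--] → (-0.929574, -1.4949, 0.2584)–(-0.491174, -1.4949, 0.3551)  len=0.4489
  (v10,v13,v11) [+-+] → (-0.491174, -1.4949, 0.3551)–(-0.491174, -1.4949, -0.00160815)  len=0.3567
  (v11,v13,v14) [+--] → (-0.491174, -1.4949, -0.00160815)–(-0.491174, -1.4949, -0.3551)  len=0.3535
  (v11,v14,v9) [+--] → (-0.491174, -1.4949, -0.3551)–(-2.05761, -1.4949, -0.0096265)  len=1.6041
  (v12,v0,v13) [-+-] → (1.4739, -1.4949, 0)–(0.976851, -1.4949, 0.286971)  len=0.5739
  (v13,v0,v1) [-++] → (0.976851, -1.4949, 0.286971)–(0.858858, -1.4949, 0.3551)  len=0.1362
  (v13,v1,v14) [-+-] → (0.858858, -1.4949, 0.3551)–(0.858858, -1.4949, -0.218842)  len=0.5739
  (v14,v1,v2) [-++] → (0.858858, -1.4949, -0.218842)–(0.858858, -1.4949, -0.3551)  len=0.1363
  (v14,v2,v12) [-+-] → (0.858858, -1.4949, -0.3551)–(1.23651, -1.4949, -0.137069)  len=0.4361
  (v12,v2,v0) [-++] → (1.23651, -1.4949, -0.137069)–(1.4739, -1.4949, 0)  len=0.2741

Chained into 2 loop(s):
  loop 1: 8 segments, perimeter = 3.9515
  loop 2: 6 segments, perimeter = 2.1306
Total perimeter = 6.082

loops=2 perimeter=6.082


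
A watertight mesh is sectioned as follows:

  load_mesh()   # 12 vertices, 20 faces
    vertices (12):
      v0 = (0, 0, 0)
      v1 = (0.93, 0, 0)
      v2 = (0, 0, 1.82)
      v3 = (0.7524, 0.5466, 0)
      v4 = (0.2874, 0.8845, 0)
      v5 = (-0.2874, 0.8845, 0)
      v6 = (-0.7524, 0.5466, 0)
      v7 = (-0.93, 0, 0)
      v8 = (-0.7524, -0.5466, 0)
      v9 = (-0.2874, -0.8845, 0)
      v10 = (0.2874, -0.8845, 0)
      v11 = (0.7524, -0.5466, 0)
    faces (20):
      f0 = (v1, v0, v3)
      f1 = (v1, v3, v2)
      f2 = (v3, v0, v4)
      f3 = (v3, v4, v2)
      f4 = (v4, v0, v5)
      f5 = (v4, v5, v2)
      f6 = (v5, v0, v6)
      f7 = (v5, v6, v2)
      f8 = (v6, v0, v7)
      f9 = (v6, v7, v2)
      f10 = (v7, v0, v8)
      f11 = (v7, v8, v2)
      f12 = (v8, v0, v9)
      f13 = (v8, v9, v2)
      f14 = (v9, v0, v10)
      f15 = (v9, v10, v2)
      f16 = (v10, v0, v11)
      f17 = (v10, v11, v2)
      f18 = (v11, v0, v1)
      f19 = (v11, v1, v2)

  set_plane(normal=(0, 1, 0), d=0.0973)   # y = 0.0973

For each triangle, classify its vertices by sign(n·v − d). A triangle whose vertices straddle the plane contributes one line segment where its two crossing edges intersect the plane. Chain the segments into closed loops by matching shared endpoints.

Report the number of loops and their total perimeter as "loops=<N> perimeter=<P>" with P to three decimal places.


loops=1 perimeter=5.541

Straddling triangles (10 of 20):
  (v1,v0,v3) [--+] → (0.133934, 0.0973, 0)–(0.898386, 0.0973, 0)  len=0.7645
  (v1,v3,v2) [-+-] → (0.898386, 0.0973, 0)–(0.133934, 0.0973, 1.49602)  len=1.6800
  (v3,v0,v4) [+-+] → (0.133934, 0.0973, 0)–(0.0316156, 0.0973, 0)  len=0.1023
  (v3,v4,v2) [++-] → (0.0316156, 0.0973, 1.61979)–(0.133934, 0.0973, 1.49602)  len=0.1606
  (v4,v0,v5) [+-+] → (0.0316156, 0.0973, 0)–(-0.0316156, 0.0973, 0)  len=0.0632
  (v4,v5,v2) [++-] → (-0.0316156, 0.0973, 1.61979)–(0.0316156, 0.0973, 1.61979)  len=0.0632
  (v5,v0,v6) [+-+] → (-0.0316156, 0.0973, 0)–(-0.133934, 0.0973, 0)  len=0.1023
  (v5,v6,v2) [++-] → (-0.133934, 0.0973, 1.49602)–(-0.0316156, 0.0973, 1.61979)  len=0.1606
  (v6,v0,v7) [+--] → (-0.133934, 0.0973, 0)–(-0.898386, 0.0973, 0)  len=0.7645
  (v6,v7,v2) [+--] → (-0.898386, 0.0973, 0)–(-0.133934, 0.0973, 1.49602)  len=1.6800

Chained into 1 loop(s):
  loop 1: 10 segments, perimeter = 5.5412
Total perimeter = 5.541


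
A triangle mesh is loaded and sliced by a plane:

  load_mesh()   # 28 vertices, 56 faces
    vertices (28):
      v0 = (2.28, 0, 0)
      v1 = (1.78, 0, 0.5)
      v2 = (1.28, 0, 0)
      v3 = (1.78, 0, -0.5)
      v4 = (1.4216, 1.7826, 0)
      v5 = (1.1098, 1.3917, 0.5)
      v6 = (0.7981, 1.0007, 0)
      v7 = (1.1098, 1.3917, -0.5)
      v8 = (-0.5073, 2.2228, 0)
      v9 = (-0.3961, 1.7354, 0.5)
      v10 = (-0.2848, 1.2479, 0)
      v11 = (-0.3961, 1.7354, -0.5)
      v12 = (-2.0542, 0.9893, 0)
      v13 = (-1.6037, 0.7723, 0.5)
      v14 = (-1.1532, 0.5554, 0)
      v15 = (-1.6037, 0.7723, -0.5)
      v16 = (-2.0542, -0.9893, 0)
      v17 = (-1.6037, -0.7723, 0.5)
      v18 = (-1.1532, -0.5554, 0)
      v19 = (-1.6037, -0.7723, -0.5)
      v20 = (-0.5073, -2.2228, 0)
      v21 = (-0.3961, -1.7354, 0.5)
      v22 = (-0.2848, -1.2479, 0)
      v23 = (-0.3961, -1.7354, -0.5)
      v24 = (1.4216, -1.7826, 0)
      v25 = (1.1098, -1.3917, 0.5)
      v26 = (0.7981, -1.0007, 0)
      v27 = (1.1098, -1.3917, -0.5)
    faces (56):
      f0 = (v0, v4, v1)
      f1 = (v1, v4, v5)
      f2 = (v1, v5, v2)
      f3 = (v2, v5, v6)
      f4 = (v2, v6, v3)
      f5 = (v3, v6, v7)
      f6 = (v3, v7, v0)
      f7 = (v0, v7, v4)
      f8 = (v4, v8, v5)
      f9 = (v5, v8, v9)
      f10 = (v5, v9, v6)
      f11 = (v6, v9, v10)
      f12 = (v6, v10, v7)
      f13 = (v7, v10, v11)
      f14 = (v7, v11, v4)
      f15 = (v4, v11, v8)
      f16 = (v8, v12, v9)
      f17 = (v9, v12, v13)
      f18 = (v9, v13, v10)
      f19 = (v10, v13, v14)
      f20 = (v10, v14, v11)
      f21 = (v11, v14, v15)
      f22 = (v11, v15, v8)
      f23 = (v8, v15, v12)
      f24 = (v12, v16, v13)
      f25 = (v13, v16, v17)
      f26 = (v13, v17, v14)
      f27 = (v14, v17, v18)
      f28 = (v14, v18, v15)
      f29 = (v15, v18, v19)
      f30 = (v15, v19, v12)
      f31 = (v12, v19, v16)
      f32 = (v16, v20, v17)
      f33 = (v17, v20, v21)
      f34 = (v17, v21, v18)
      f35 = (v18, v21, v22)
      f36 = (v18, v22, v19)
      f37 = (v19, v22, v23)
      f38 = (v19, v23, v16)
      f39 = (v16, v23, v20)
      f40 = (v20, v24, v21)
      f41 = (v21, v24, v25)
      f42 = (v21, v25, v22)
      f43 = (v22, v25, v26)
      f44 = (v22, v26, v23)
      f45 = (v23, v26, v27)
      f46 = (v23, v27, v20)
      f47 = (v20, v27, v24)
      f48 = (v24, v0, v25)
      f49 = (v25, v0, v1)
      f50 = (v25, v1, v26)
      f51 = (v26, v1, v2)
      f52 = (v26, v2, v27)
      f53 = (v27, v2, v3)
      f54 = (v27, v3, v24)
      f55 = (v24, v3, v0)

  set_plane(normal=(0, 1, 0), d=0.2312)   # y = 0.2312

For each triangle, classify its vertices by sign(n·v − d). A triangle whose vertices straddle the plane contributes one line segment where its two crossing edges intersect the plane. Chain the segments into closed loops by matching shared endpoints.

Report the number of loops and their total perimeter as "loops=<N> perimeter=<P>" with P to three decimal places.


loops=2 perimeter=5.520

Straddling triangles (16 of 56):
  (v0,v4,v1) [-+-] → (2.16867, 0.2312, 0)–(1.73352, 0.2312, 0.435151)  len=0.6154
  (v1,v4,v5) [-++] → (1.73352, 0.2312, 0.435151)–(1.66866, 0.2312, 0.5)  len=0.0917
  (v1,v5,v2) [-+-] → (1.66866, 0.2312, 0.5)–(1.25173, 0.2312, 0.0830639)  len=0.5896
  (v2,v5,v6) [-++] → (1.25173, 0.2312, 0.0830639)–(1.16866, 0.2312, 0)  len=0.1175
  (v2,v6,v3) [-+-] → (1.16866, 0.2312, 0)–(1.55314, 0.2312, -0.384481)  len=0.5437
  (v3,v6,v7) [-++] → (1.55314, 0.2312, -0.384481)–(1.66866, 0.2312, -0.5)  len=0.1634
  (v3,v7,v0) [-+-] → (1.66866, 0.2312, -0.5)–(2.0856, 0.2312, -0.0830639)  len=0.5896
  (v0,v7,v4) [-++] → (2.0856, 0.2312, -0.0830639)–(2.16867, 0.2312, 0)  len=0.1175
  (v12,v16,v13) [+-+] → (-2.0542, 0.2312, 0)–(-1.74208, 0.2312, 0.346418)  len=0.4663
  (v13,v16,v17) [+--] → (-1.74208, 0.2312, 0.346418)–(-1.6037, 0.2312, 0.5)  len=0.2067
  (v13,v17,v14) [+-+] → (-1.6037, 0.2312, 0.5)–(-1.2632, 0.2312, 0.122091)  len=0.5087
  (v14,v17,v18) [+--] → (-1.2632, 0.2312, 0.122091)–(-1.1532, 0.2312, 0)  len=0.1643
  (v14,v18,v15) [+-+] → (-1.1532, 0.2312, 0)–(-1.4201, 0.2312, -0.296227)  len=0.3987
  (v15,v18,v19) [+--] → (-1.4201, 0.2312, -0.296227)–(-1.6037, 0.2312, -0.5)  len=0.2743
  (v15,v19,v12) [+-+] → (-1.6037, 0.2312, -0.5)–(-1.86033, 0.2312, -0.215174)  len=0.3834
  (v12,v19,v16) [+--] → (-1.86033, 0.2312, -0.215174)–(-2.0542, 0.2312, 0)  len=0.2896

Chained into 2 loop(s):
  loop 1: 8 segments, perimeter = 2.8284
  loop 2: 8 segments, perimeter = 2.6921
Total perimeter = 5.520
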